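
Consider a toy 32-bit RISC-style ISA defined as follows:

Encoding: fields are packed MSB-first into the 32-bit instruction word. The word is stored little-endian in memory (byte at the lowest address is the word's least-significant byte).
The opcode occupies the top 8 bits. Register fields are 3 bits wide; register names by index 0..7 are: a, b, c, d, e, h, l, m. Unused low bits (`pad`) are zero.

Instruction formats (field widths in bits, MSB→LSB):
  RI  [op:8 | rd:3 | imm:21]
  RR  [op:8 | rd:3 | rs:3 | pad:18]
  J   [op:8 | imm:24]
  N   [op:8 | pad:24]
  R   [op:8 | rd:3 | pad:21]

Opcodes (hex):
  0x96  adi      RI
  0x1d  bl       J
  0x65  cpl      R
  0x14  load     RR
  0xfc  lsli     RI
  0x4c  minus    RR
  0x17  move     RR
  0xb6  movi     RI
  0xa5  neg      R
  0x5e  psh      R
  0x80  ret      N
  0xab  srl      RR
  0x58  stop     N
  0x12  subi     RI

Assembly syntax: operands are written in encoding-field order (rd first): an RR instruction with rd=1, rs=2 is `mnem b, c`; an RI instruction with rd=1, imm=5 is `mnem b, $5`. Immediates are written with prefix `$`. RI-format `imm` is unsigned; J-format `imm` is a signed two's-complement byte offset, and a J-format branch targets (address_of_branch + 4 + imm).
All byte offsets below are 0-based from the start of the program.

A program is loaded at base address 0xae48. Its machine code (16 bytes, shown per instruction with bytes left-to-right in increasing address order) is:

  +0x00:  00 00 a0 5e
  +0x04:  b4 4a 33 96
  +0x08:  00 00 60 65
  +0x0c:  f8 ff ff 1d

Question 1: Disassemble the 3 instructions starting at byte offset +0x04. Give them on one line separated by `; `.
off 0x04: read b4 4a 33 96 as little → 0x96334ab4
  opcode bits[31:24]=0x96: adi/RI
  [23:21] rd=1 = b
  [20:0] imm=1264308 = $1264308
off 0x08: read 00 00 60 65 as little → 0x65600000
  opcode bits[31:24]=0x65: cpl/R
  [23:21] rd=3 = d
off 0x0c: read f8 ff ff 1d as little → 0x1dfffff8
  opcode bits[31:24]=0x1d: bl/J
  [23:0] imm=16777208 (s24→-8) = $-8

adi b, $1264308; cpl d; bl $-8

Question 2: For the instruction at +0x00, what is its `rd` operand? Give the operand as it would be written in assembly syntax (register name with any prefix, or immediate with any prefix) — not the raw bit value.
off 0x00: read 00 00 a0 5e as little → 0x5ea00000
  opcode bits[31:24]=0x5e: psh/R
  [23:21] rd=5 = h

h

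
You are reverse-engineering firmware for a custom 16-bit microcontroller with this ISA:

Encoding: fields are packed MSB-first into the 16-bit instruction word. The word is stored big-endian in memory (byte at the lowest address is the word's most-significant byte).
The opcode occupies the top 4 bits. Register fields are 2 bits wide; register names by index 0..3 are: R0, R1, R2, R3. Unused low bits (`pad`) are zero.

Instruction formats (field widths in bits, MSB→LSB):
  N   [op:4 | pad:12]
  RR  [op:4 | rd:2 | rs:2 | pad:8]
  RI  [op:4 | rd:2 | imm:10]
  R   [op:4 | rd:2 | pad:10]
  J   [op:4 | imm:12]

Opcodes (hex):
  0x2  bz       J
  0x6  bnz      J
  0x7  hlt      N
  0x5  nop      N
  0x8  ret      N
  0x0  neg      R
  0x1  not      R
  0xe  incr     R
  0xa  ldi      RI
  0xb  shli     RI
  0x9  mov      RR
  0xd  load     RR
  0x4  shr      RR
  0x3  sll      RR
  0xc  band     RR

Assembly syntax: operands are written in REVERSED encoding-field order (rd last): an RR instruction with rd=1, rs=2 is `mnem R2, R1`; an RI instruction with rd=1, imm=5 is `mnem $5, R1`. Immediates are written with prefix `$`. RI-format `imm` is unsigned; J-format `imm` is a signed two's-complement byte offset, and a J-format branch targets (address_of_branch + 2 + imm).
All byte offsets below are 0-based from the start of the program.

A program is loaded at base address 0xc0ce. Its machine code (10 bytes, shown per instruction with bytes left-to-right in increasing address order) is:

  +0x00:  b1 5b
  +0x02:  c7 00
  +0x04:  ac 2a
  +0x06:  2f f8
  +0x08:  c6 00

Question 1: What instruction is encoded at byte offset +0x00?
[00] b1 5b → 0xb15b
  top 4b → 0xb → shli [RI]
  rd@[11:10]=0x0 ⇒ R0
  imm@[9:0]=0x15b ⇒ $347

shli $347, R0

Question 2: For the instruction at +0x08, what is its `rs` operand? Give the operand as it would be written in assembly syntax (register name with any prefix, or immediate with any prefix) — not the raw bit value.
R2

+0x08: c6 00 ⇒ word 0xc600 (big)
  top 4b → 0xc → band [RR]
  rd: (w>>10)&0x3=0x1 → R1
  rs: (w>>8)&0x3=0x2 → R2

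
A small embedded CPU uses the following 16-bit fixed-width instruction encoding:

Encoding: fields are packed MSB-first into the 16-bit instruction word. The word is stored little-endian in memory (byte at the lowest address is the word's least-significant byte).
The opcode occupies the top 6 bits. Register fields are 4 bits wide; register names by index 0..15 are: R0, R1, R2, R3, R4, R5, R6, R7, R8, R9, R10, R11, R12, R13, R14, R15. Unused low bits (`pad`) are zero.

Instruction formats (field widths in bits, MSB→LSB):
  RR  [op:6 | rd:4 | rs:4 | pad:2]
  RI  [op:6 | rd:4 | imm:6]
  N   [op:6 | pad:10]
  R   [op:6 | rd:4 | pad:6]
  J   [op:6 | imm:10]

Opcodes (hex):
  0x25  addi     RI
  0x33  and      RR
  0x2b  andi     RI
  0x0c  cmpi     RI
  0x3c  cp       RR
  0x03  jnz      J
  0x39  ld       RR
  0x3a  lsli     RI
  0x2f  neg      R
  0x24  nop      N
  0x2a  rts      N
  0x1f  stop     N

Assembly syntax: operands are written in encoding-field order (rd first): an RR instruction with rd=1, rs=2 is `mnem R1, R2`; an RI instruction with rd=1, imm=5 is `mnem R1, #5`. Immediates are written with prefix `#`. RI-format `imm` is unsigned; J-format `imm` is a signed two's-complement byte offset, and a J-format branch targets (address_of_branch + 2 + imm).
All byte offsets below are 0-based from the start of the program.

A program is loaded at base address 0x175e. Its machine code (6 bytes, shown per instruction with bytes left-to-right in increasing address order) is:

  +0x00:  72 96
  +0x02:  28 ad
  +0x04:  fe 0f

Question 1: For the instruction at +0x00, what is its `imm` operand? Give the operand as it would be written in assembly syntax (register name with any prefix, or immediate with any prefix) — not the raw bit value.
@+00  little-endian(72 96) = 0x9672
  opcode bits[15:10]=0x25: addi/RI
  rd@[9:6]=0x9 ⇒ R9
  imm@[5:0]=0x32 ⇒ #50

#50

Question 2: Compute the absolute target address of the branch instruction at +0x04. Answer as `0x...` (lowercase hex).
0x1762

+0x04: fe 0f ⇒ word 0x0ffe (little)
  top 6b → 0x3 → jnz [J]
  [9:0] imm=1022 (s10→-2) = #-2
  target = base 0x175e + off 0x04 + 2 + imm -2 = 0x1762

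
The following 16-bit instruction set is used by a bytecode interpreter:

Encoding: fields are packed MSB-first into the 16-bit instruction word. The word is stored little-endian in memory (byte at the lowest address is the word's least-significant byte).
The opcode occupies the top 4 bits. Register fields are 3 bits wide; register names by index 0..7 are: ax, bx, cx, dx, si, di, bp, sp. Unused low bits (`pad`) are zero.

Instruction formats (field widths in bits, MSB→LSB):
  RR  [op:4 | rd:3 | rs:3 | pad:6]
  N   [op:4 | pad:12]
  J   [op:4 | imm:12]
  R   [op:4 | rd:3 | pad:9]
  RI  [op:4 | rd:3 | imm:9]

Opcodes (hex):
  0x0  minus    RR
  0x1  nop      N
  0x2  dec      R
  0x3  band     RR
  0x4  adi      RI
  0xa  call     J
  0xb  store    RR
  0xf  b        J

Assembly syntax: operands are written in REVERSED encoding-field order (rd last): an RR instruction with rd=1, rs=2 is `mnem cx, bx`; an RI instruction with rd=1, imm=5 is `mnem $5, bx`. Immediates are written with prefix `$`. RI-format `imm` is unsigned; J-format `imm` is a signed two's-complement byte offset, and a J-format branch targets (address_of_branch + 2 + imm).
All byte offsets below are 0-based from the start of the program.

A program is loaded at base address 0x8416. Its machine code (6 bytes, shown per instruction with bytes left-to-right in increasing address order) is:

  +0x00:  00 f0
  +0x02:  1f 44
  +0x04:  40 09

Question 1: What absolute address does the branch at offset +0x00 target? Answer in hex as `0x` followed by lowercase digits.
0x8418

off 0x00: read 00 f0 as little → 0xf000
  top 4b → 0xf → b [J]
  imm@[11:0]=0x0 ⇒ $0
  target = base 0x8416 + off 0x00 + 2 + imm 0 = 0x8418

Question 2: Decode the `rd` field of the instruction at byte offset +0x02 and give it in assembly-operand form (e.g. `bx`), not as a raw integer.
cx

[02] 1f 44 → 0x441f
  op=0x441f>>12=0x4 ⇒ adi (RI)
  [11:9] rd=2 = cx
  [8:0] imm=31 = $31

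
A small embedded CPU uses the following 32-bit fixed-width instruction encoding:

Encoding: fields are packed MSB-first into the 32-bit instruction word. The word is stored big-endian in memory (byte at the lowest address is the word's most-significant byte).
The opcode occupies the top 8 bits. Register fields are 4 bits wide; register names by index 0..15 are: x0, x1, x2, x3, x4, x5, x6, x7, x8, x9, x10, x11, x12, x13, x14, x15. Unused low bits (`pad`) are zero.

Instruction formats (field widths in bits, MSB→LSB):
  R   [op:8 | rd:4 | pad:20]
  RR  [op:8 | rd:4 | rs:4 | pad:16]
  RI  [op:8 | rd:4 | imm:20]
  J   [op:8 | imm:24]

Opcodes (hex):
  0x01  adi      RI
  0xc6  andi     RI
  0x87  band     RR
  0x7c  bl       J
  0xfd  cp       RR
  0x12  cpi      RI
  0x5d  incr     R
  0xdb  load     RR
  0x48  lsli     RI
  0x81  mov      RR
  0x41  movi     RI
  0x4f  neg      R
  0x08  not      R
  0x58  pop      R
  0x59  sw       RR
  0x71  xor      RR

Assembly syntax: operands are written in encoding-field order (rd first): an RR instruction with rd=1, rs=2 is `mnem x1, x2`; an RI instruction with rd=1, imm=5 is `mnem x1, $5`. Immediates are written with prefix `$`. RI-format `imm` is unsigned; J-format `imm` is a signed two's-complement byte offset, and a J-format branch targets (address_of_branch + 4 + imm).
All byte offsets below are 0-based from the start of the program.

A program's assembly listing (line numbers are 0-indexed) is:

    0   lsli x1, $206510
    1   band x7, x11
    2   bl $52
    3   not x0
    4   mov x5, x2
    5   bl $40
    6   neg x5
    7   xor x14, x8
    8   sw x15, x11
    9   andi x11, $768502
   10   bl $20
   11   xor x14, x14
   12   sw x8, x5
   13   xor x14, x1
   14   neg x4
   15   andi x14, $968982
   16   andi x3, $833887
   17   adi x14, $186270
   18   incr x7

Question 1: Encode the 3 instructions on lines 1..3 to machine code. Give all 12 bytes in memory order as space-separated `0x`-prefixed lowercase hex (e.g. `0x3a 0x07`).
L1: band op=0x87:8|rd=7:4|rs=11:4|pad=0:16 ⇒ 0x877b0000 ⇒ big 87 7b 00 00
L2: bl op=0x7c:8|imm=52:24 ⇒ 0x7c000034 ⇒ big 7c 00 00 34
L3: not op=0x8:8|rd=0:4|pad=0:20 ⇒ 0x08000000 ⇒ big 08 00 00 00

0x87 0x7b 0x00 0x00 0x7c 0x00 0x00 0x34 0x08 0x00 0x00 0x00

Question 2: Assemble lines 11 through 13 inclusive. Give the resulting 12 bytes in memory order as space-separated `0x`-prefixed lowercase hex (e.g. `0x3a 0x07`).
0x71 0xee 0x00 0x00 0x59 0x85 0x00 0x00 0x71 0xe1 0x00 0x00

line 11 (xor): pack op=0x71:8|rd=14:4|rs=14:4|pad=0:16 = 0x71ee0000; big→ 71 ee 00 00
line 12 (sw): pack op=0x59:8|rd=8:4|rs=5:4|pad=0:16 = 0x59850000; big→ 59 85 00 00
line 13 (xor): pack op=0x71:8|rd=14:4|rs=1:4|pad=0:16 = 0x71e10000; big→ 71 e1 00 00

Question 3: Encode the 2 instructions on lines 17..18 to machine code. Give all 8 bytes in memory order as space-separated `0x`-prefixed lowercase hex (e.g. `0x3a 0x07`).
0x01 0xe2 0xd7 0x9e 0x5d 0x70 0x00 0x00

line 17 (adi): pack op=0x1:8|rd=14:4|imm=186270:20 = 0x01e2d79e; big→ 01 e2 d7 9e
line 18 (incr): pack op=0x5d:8|rd=7:4|pad=0:20 = 0x5d700000; big→ 5d 70 00 00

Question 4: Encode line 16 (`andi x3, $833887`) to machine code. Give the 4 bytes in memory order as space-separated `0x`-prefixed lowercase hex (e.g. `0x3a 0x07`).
0xc6 0x3c 0xb9 0x5f

line 16 (andi): pack op=0xc6:8|rd=3:4|imm=833887:20 = 0xc63cb95f; big→ c6 3c b9 5f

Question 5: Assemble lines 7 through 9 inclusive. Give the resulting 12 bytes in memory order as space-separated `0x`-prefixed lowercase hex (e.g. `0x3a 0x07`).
0x71 0xe8 0x00 0x00 0x59 0xfb 0x00 0x00 0xc6 0xbb 0xb9 0xf6

7. xor fields op=0x71:8|rd=14:4|rs=8:4|pad=0:16 → word 71e80000h → 71 e8 00 00
8. sw fields op=0x59:8|rd=15:4|rs=11:4|pad=0:16 → word 59fb0000h → 59 fb 00 00
9. andi fields op=0xc6:8|rd=11:4|imm=768502:20 → word c6bbb9f6h → c6 bb b9 f6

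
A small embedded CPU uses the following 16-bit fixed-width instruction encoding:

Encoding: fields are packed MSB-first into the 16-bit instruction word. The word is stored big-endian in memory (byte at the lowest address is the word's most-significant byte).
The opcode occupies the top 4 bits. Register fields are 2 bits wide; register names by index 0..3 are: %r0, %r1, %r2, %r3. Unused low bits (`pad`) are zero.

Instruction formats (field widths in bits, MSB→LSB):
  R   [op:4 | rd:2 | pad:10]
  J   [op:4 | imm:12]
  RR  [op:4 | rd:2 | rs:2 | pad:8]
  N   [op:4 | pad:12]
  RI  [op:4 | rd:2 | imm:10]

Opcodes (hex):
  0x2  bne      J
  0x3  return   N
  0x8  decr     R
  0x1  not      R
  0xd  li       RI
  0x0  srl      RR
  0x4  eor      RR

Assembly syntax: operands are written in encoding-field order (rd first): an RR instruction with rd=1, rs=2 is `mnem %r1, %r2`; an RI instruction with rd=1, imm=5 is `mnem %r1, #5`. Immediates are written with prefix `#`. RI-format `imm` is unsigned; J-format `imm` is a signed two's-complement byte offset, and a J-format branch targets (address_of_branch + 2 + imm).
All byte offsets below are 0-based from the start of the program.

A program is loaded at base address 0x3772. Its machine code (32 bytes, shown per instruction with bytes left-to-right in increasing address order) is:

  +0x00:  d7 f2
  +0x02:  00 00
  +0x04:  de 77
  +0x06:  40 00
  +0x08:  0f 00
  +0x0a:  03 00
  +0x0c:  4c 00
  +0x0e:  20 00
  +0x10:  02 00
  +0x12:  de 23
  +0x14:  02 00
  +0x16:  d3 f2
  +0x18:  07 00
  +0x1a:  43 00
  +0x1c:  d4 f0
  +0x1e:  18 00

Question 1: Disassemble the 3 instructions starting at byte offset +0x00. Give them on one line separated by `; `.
+0x00: d7 f2 ⇒ word 0xd7f2 (big)
  opcode bits[15:12]=0xd: li/RI
  rd@[11:10]=0x1 ⇒ %r1
  imm@[9:0]=0x3f2 ⇒ #1010
+0x02: 00 00 ⇒ word 0x0000 (big)
  opcode bits[15:12]=0x0: srl/RR
  rd@[11:10]=0x0 ⇒ %r0
  rs@[9:8]=0x0 ⇒ %r0
+0x04: de 77 ⇒ word 0xde77 (big)
  opcode bits[15:12]=0xd: li/RI
  rd@[11:10]=0x3 ⇒ %r3
  imm@[9:0]=0x277 ⇒ #631

li %r1, #1010; srl %r0, %r0; li %r3, #631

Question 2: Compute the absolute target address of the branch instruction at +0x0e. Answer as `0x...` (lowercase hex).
0x3782

[0e] 20 00 → 0x2000
  op=0x2000>>12=0x2 ⇒ bne (J)
  imm@[11:0]=0x0 ⇒ #0
  target = base 0x3772 + off 0x0e + 2 + imm 0 = 0x3782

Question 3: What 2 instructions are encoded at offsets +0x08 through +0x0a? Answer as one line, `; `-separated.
off 0x08: read 0f 00 as big → 0x0f00
  top 4b → 0x0 → srl [RR]
  rd: (w>>10)&0x3=0x3 → %r3
  rs: (w>>8)&0x3=0x3 → %r3
off 0x0a: read 03 00 as big → 0x0300
  top 4b → 0x0 → srl [RR]
  rd: (w>>10)&0x3=0x0 → %r0
  rs: (w>>8)&0x3=0x3 → %r3

srl %r3, %r3; srl %r0, %r3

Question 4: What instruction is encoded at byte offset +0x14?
[14] 02 00 → 0x0200
  top 4b → 0x0 → srl [RR]
  [11:10] rd=0 = %r0
  [9:8] rs=2 = %r2

srl %r0, %r2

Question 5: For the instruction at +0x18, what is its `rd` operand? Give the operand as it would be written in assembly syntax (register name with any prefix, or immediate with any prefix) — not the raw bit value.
%r1

off 0x18: read 07 00 as big → 0x0700
  opcode bits[15:12]=0x0: srl/RR
  [11:10] rd=1 = %r1
  [9:8] rs=3 = %r3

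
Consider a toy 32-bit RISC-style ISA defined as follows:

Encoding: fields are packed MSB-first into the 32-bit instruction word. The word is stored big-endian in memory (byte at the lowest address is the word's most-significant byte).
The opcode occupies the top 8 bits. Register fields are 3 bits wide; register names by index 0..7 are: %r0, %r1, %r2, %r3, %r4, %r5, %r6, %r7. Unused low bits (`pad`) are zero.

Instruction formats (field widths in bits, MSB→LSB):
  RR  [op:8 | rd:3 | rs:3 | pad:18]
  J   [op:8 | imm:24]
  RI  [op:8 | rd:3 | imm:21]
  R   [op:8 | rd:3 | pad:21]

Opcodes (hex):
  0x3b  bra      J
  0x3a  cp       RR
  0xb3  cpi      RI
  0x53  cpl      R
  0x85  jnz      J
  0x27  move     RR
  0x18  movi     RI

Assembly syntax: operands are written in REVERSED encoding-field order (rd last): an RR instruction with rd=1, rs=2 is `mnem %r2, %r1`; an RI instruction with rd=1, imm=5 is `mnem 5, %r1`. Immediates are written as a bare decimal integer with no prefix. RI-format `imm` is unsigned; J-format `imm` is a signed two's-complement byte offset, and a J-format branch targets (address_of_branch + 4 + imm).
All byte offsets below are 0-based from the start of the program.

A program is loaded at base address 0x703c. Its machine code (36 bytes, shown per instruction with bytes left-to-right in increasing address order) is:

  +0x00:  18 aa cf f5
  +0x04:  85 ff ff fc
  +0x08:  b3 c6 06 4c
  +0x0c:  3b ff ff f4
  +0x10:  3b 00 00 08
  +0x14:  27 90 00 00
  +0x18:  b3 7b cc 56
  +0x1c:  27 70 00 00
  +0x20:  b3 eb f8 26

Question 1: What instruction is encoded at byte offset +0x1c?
off 0x1c: read 27 70 00 00 as big → 0x27700000
  opcode bits[31:24]=0x27: move/RR
  rd: (w>>21)&0x7=0x3 → %r3
  rs: (w>>18)&0x7=0x4 → %r4

move %r4, %r3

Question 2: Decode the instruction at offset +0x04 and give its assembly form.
off 0x04: read 85 ff ff fc as big → 0x85fffffc
  top 8b → 0x85 → jnz [J]
  [23:0] imm=16777212 (s24→-4) = -4

jnz -4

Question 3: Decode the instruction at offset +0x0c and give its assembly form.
bra -12

+0x0c: 3b ff ff f4 ⇒ word 0x3bfffff4 (big)
  top 8b → 0x3b → bra [J]
  imm: (w>>0)&0xffffff=0xfffff4 (s24→-12) → -12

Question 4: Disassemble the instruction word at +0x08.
off 0x08: read b3 c6 06 4c as big → 0xb3c6064c
  opcode bits[31:24]=0xb3: cpi/RI
  rd: (w>>21)&0x7=0x6 → %r6
  imm: (w>>0)&0x1fffff=0x6064c → 394828

cpi 394828, %r6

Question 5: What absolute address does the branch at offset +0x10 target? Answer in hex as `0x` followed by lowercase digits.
0x7058

off 0x10: read 3b 00 00 08 as big → 0x3b000008
  op=0x3b000008>>24=0x3b ⇒ bra (J)
  imm: (w>>0)&0xffffff=0x8 → 8
  target = base 0x703c + off 0x10 + 4 + imm 8 = 0x7058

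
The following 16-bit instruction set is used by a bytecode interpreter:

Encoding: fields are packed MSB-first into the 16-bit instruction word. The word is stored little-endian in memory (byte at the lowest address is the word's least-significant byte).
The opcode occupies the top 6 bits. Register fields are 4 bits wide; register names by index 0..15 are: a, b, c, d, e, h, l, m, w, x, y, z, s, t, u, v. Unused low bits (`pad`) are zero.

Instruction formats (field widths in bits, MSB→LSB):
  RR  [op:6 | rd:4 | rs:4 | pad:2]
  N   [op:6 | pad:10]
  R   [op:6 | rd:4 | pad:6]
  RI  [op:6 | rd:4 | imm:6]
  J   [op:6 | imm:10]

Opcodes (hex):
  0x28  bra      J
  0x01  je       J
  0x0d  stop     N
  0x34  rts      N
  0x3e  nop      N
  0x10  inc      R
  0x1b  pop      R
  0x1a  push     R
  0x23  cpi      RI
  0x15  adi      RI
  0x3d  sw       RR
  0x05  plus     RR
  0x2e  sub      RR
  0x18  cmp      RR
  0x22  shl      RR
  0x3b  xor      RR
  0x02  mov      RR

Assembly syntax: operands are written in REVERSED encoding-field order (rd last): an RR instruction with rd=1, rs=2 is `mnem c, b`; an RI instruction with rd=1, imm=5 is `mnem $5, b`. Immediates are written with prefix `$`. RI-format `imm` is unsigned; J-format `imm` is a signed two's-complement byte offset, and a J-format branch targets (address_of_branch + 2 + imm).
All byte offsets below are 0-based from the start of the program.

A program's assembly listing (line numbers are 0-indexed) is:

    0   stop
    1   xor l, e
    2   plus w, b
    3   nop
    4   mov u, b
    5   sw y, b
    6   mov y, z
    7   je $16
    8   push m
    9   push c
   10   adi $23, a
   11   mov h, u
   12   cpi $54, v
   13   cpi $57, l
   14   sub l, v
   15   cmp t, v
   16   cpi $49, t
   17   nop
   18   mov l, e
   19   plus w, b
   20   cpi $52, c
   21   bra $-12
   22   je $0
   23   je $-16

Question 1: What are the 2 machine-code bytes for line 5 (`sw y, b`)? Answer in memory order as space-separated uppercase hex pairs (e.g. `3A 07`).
L5: sw op=0x3d:6|rd=1:4|rs=10:4|pad=0:2 ⇒ 0xf468 ⇒ little 68 f4

68 F4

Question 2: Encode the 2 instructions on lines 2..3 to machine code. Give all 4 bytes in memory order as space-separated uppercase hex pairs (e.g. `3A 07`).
L2: plus op=0x5:6|rd=1:4|rs=8:4|pad=0:2 ⇒ 0x1460 ⇒ little 60 14
L3: nop op=0x3e:6|pad=0:10 ⇒ 0xf800 ⇒ little 00 f8

60 14 00 F8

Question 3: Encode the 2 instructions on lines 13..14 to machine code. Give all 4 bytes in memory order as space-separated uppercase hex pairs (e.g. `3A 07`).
B9 8D D8 BB

line 13 (cpi): pack op=0x23:6|rd=6:4|imm=57:6 = 0x8db9; little→ b9 8d
line 14 (sub): pack op=0x2e:6|rd=15:4|rs=6:4|pad=0:2 = 0xbbd8; little→ d8 bb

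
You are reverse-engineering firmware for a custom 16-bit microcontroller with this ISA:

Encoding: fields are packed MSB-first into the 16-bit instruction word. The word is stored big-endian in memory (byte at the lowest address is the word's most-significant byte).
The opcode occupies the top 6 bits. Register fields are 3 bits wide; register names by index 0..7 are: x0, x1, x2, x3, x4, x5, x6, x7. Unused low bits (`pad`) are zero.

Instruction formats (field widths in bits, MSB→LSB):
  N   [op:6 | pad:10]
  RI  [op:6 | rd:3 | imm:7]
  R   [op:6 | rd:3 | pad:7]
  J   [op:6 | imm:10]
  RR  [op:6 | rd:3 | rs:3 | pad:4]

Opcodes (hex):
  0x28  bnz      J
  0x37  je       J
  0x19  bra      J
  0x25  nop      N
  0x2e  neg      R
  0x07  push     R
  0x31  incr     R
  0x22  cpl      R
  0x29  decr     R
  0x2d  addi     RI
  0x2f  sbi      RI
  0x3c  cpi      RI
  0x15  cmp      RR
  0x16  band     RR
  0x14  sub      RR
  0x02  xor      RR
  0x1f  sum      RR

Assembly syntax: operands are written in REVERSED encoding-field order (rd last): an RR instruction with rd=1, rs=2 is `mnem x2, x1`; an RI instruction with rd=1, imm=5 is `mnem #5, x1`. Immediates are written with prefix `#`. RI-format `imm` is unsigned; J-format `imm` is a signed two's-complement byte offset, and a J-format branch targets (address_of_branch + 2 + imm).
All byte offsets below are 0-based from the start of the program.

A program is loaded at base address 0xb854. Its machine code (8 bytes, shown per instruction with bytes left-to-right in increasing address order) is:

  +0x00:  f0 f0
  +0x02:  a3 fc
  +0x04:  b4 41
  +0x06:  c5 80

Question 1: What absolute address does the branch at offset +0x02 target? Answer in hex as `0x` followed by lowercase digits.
0xb854

+0x02: a3 fc ⇒ word 0xa3fc (big)
  op=0xa3fc>>10=0x28 ⇒ bnz (J)
  imm@[9:0]=0x3fc (s10→-4) ⇒ #-4
  target = base 0xb854 + off 0x02 + 2 + imm -4 = 0xb854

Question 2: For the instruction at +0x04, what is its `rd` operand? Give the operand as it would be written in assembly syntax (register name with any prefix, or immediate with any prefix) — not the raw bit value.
[04] b4 41 → 0xb441
  opcode bits[15:10]=0x2d: addi/RI
  rd: (w>>7)&0x7=0x0 → x0
  imm: (w>>0)&0x7f=0x41 → #65

x0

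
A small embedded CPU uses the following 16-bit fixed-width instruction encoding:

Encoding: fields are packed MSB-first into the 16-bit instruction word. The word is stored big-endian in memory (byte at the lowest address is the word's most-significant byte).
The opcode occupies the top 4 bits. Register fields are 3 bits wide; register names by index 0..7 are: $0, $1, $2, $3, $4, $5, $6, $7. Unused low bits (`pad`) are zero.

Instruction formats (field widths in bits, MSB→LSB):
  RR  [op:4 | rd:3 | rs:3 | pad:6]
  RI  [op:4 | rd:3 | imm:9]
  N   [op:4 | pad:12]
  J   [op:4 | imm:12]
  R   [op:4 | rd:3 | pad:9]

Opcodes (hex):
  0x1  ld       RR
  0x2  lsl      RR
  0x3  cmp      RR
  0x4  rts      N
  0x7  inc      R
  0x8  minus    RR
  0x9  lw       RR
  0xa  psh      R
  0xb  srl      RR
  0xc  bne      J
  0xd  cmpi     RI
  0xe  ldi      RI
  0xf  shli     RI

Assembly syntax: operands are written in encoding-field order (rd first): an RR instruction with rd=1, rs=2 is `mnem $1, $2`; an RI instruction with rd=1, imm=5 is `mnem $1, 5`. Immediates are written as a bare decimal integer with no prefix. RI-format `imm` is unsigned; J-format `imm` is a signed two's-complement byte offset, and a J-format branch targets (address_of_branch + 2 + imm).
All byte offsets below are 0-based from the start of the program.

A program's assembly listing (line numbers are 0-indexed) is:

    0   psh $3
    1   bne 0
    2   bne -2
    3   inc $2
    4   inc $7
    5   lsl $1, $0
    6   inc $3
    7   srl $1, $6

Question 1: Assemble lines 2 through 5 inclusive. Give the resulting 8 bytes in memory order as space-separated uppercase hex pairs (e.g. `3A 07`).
line 2 (bne): pack op=0xc:4|imm=-2:12 = 0xcffe; big→ cf fe
line 3 (inc): pack op=0x7:4|rd=2:3|pad=0:9 = 0x7400; big→ 74 00
line 4 (inc): pack op=0x7:4|rd=7:3|pad=0:9 = 0x7e00; big→ 7e 00
line 5 (lsl): pack op=0x2:4|rd=1:3|rs=0:3|pad=0:6 = 0x2200; big→ 22 00

CF FE 74 00 7E 00 22 00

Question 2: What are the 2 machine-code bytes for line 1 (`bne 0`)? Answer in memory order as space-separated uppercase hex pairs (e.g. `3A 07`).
C0 00

line 1 (bne): pack op=0xc:4|imm=0:12 = 0xc000; big→ c0 00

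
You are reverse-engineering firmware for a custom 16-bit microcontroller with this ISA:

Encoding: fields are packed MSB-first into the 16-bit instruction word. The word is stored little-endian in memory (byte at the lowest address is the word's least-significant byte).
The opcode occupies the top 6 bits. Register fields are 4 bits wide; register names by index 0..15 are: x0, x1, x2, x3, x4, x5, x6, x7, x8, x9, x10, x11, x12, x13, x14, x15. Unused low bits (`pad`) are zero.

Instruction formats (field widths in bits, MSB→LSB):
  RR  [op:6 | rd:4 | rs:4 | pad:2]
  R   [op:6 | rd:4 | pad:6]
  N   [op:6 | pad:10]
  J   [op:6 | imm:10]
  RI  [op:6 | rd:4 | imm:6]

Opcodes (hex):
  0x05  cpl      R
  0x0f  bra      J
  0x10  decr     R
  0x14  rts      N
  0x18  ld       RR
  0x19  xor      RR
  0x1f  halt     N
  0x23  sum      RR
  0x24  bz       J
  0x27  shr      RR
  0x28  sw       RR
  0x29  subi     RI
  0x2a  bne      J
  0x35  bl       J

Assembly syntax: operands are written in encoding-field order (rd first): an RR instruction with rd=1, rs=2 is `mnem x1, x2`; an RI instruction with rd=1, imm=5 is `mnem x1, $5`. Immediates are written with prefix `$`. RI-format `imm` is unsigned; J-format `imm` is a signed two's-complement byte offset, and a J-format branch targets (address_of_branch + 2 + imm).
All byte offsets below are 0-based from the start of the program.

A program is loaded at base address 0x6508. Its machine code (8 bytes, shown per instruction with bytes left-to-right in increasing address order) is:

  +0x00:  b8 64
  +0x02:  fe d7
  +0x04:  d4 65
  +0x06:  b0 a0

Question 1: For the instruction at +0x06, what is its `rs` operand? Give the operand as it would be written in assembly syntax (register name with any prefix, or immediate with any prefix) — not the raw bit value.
off 0x06: read b0 a0 as little → 0xa0b0
  opcode bits[15:10]=0x28: sw/RR
  [9:6] rd=2 = x2
  [5:2] rs=12 = x12

x12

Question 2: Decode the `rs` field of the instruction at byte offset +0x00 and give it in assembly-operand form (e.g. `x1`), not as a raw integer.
x14

+0x00: b8 64 ⇒ word 0x64b8 (little)
  opcode bits[15:10]=0x19: xor/RR
  rd: (w>>6)&0xf=0x2 → x2
  rs: (w>>2)&0xf=0xe → x14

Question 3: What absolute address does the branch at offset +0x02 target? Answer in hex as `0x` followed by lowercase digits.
off 0x02: read fe d7 as little → 0xd7fe
  top 6b → 0x35 → bl [J]
  imm@[9:0]=0x3fe (s10→-2) ⇒ $-2
  target = base 0x6508 + off 0x02 + 2 + imm -2 = 0x650a

0x650a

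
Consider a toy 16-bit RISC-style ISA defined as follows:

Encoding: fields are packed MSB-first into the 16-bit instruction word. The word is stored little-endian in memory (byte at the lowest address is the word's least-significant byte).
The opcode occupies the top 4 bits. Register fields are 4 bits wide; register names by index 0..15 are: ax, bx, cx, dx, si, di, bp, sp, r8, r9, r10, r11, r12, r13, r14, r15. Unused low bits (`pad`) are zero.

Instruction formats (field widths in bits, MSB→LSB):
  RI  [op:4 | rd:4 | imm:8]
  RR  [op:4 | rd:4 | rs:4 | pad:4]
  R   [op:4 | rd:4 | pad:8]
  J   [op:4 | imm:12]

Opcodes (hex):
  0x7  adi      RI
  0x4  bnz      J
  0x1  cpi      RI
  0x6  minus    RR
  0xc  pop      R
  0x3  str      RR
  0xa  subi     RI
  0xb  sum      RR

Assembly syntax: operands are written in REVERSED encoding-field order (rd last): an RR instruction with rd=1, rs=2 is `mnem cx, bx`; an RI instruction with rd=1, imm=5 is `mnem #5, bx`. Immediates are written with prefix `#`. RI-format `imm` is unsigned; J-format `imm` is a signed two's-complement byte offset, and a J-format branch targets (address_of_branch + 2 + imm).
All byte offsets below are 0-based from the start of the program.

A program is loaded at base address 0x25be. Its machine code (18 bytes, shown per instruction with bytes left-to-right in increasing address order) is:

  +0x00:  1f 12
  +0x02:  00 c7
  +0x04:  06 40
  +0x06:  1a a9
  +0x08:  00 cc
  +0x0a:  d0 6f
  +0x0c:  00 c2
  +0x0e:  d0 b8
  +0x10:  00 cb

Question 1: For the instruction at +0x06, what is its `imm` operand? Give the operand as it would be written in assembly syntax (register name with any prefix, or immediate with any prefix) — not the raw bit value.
+0x06: 1a a9 ⇒ word 0xa91a (little)
  opcode bits[15:12]=0xa: subi/RI
  rd@[11:8]=0x9 ⇒ r9
  imm@[7:0]=0x1a ⇒ #26

#26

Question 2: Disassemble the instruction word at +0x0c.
pop cx

+0x0c: 00 c2 ⇒ word 0xc200 (little)
  opcode bits[15:12]=0xc: pop/R
  [11:8] rd=2 = cx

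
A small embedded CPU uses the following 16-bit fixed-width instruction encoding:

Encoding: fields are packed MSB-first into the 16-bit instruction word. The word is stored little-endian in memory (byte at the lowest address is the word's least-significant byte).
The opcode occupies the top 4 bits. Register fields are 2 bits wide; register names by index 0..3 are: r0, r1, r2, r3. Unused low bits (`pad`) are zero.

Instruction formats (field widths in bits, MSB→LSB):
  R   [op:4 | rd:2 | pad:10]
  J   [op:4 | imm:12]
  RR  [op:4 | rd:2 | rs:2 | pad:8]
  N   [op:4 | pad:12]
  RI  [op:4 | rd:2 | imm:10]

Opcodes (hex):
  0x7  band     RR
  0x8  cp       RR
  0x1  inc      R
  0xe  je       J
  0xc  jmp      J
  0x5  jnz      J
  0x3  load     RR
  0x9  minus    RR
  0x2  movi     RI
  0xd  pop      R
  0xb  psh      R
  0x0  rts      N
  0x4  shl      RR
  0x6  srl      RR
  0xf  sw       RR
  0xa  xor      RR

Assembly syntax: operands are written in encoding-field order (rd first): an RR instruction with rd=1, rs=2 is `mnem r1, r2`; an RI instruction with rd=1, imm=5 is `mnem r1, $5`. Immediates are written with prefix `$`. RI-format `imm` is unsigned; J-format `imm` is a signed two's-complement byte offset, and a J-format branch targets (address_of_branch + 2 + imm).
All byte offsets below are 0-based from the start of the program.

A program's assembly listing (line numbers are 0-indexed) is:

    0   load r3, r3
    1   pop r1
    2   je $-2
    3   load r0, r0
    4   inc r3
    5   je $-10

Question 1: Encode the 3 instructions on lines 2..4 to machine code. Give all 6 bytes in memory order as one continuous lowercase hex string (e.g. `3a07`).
feef0030001c

L2: je op=0xe:4|imm=-2:12 ⇒ 0xeffe ⇒ little fe ef
L3: load op=0x3:4|rd=0:2|rs=0:2|pad=0:8 ⇒ 0x3000 ⇒ little 00 30
L4: inc op=0x1:4|rd=3:2|pad=0:10 ⇒ 0x1c00 ⇒ little 00 1c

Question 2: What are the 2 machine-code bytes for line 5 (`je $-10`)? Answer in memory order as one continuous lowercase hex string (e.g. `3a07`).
f6ef

5. je fields op=0xe:4|imm=-10:12 → word eff6h → f6 ef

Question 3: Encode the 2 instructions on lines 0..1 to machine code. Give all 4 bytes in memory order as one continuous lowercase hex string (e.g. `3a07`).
line 0 (load): pack op=0x3:4|rd=3:2|rs=3:2|pad=0:8 = 0x3f00; little→ 00 3f
line 1 (pop): pack op=0xd:4|rd=1:2|pad=0:10 = 0xd400; little→ 00 d4

003f00d4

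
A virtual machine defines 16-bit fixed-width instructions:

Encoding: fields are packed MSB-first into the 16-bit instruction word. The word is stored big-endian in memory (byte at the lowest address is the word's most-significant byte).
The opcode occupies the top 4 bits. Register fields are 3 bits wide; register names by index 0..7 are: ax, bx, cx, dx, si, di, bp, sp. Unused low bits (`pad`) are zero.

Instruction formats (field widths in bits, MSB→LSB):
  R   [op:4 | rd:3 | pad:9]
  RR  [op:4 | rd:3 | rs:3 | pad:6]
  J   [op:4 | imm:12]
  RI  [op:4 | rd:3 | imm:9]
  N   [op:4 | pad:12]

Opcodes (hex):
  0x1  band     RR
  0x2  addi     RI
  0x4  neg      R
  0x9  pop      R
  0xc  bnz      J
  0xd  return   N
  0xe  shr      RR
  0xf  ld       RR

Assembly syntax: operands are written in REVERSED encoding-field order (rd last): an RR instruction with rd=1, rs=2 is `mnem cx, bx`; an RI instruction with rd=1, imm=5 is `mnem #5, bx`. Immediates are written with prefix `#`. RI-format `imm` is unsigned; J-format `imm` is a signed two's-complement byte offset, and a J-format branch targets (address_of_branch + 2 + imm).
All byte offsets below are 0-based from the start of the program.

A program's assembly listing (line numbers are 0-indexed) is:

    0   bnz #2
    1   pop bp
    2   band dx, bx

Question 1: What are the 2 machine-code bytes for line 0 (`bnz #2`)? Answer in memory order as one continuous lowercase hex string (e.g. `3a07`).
0. bnz fields op=0xc:4|imm=2:12 → word c002h → c0 02

c002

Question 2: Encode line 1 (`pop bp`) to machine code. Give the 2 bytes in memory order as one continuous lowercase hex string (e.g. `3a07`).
1. pop fields op=0x9:4|rd=6:3|pad=0:9 → word 9c00h → 9c 00

9c00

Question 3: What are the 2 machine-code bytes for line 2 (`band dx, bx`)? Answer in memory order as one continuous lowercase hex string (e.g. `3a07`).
12c0

L2: band op=0x1:4|rd=1:3|rs=3:3|pad=0:6 ⇒ 0x12c0 ⇒ big 12 c0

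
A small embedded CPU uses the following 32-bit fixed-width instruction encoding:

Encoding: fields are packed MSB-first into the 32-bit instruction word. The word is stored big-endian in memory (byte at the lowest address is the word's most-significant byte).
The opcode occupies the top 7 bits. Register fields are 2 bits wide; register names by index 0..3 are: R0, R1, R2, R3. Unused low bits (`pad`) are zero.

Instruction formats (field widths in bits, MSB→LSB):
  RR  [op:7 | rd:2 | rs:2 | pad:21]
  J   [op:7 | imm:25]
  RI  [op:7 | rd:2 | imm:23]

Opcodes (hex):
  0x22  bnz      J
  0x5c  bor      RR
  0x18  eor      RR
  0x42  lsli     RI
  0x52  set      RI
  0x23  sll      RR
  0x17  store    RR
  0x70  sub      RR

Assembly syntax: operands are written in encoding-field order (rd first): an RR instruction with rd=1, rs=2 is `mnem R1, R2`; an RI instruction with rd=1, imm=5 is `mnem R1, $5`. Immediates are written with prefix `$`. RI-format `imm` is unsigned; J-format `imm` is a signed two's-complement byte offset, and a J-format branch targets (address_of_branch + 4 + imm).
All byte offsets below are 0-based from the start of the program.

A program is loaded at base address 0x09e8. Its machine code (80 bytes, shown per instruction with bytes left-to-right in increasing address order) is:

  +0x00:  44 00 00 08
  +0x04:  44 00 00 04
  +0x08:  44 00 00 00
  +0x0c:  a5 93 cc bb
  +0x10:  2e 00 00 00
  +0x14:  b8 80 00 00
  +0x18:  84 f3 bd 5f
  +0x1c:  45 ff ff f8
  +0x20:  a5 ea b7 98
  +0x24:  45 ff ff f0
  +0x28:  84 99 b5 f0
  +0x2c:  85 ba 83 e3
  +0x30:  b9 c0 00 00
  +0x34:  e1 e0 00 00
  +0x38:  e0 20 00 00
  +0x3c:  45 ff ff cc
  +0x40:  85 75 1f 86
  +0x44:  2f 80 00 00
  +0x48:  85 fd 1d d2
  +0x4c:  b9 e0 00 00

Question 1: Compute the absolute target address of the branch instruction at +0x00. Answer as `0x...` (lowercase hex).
0x09f4

+0x00: 44 00 00 08 ⇒ word 0x44000008 (big)
  top 7b → 0x22 → bnz [J]
  imm@[24:0]=0x8 ⇒ $8
  target = base 0x09e8 + off 0x00 + 4 + imm 8 = 0x09f4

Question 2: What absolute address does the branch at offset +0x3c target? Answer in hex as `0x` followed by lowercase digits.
0x09f4

@+3c  big-endian(45 ff ff cc) = 0x45ffffcc
  op=0x45ffffcc>>25=0x22 ⇒ bnz (J)
  imm@[24:0]=0x1ffffcc (s25→-52) ⇒ $-52
  target = base 0x09e8 + off 0x3c + 4 + imm -52 = 0x09f4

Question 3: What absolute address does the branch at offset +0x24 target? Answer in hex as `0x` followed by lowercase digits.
@+24  big-endian(45 ff ff f0) = 0x45fffff0
  opcode bits[31:25]=0x22: bnz/J
  imm: (w>>0)&0x1ffffff=0x1fffff0 (s25→-16) → $-16
  target = base 0x09e8 + off 0x24 + 4 + imm -16 = 0x0a00

0x0a00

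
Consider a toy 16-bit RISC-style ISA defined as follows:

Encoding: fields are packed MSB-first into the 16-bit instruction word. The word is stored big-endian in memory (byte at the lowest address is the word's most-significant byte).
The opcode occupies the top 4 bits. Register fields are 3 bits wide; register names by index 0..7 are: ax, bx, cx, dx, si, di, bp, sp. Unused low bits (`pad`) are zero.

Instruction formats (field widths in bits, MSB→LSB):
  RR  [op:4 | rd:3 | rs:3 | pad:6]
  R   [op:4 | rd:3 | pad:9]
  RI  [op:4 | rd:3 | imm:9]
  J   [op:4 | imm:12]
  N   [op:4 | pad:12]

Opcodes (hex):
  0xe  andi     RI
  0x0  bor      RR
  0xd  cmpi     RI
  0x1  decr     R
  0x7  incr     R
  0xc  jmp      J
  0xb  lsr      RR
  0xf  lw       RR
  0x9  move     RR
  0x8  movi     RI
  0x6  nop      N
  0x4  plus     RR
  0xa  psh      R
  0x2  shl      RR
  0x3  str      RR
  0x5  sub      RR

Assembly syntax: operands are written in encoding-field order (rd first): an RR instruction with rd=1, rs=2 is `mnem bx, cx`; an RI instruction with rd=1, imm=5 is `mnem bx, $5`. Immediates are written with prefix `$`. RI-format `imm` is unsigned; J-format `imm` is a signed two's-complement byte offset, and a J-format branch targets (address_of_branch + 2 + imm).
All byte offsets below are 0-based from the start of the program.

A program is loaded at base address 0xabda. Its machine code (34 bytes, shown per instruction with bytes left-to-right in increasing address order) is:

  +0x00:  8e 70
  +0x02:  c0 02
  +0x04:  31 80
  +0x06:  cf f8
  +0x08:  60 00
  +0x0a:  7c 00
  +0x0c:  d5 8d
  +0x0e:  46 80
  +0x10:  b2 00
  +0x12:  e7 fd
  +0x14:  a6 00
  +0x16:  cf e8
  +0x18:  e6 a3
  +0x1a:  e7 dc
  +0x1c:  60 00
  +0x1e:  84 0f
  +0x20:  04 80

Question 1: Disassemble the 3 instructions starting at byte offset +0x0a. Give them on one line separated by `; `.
+0x0a: 7c 00 ⇒ word 0x7c00 (big)
  op=0x7c00>>12=0x7 ⇒ incr (R)
  [11:9] rd=6 = bp
+0x0c: d5 8d ⇒ word 0xd58d (big)
  op=0xd58d>>12=0xd ⇒ cmpi (RI)
  [11:9] rd=2 = cx
  [8:0] imm=397 = $397
+0x0e: 46 80 ⇒ word 0x4680 (big)
  op=0x4680>>12=0x4 ⇒ plus (RR)
  [11:9] rd=3 = dx
  [8:6] rs=2 = cx

incr bp; cmpi cx, $397; plus dx, cx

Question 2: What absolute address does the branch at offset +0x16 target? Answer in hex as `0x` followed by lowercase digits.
0xabda

off 0x16: read cf e8 as big → 0xcfe8
  opcode bits[15:12]=0xc: jmp/J
  [11:0] imm=4072 (s12→-24) = $-24
  target = base 0xabda + off 0x16 + 2 + imm -24 = 0xabda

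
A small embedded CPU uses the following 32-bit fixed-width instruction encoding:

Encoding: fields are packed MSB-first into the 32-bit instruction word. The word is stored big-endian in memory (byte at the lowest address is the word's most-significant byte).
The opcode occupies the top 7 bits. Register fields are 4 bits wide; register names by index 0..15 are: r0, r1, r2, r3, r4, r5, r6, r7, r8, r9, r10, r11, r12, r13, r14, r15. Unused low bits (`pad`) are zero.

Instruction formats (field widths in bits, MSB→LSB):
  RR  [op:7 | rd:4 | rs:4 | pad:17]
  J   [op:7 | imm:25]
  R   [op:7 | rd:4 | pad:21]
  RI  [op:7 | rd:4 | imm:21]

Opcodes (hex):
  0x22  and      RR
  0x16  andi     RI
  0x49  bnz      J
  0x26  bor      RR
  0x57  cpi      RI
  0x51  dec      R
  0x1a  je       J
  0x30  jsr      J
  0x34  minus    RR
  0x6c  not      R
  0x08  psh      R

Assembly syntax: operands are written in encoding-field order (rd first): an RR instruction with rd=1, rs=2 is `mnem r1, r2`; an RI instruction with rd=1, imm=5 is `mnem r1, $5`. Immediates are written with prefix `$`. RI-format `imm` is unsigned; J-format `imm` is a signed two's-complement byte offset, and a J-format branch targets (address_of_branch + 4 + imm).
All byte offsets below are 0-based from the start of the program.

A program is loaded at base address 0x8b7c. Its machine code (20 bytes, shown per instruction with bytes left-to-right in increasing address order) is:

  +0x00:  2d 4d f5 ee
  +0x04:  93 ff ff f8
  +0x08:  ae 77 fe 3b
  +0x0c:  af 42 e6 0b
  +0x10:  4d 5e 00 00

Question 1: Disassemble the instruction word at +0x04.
bnz $-8

+0x04: 93 ff ff f8 ⇒ word 0x93fffff8 (big)
  op=0x93fffff8>>25=0x49 ⇒ bnz (J)
  imm: (w>>0)&0x1ffffff=0x1fffff8 (s25→-8) → $-8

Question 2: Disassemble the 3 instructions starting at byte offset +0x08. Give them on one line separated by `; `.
@+08  big-endian(ae 77 fe 3b) = 0xae77fe3b
  op=0xae77fe3b>>25=0x57 ⇒ cpi (RI)
  rd: (w>>21)&0xf=0x3 → r3
  imm: (w>>0)&0x1fffff=0x17fe3b → $1572411
@+0c  big-endian(af 42 e6 0b) = 0xaf42e60b
  op=0xaf42e60b>>25=0x57 ⇒ cpi (RI)
  rd: (w>>21)&0xf=0xa → r10
  imm: (w>>0)&0x1fffff=0x2e60b → $189963
@+10  big-endian(4d 5e 00 00) = 0x4d5e0000
  op=0x4d5e0000>>25=0x26 ⇒ bor (RR)
  rd: (w>>21)&0xf=0xa → r10
  rs: (w>>17)&0xf=0xf → r15

cpi r3, $1572411; cpi r10, $189963; bor r10, r15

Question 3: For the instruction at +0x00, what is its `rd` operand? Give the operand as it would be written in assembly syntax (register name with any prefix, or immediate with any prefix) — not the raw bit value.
+0x00: 2d 4d f5 ee ⇒ word 0x2d4df5ee (big)
  op=0x2d4df5ee>>25=0x16 ⇒ andi (RI)
  [24:21] rd=10 = r10
  [20:0] imm=914926 = $914926

r10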